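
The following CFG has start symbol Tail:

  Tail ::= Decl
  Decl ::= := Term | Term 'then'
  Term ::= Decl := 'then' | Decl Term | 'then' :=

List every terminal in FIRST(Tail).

From Tail ::= Decl: add FIRST(Decl) = { 'then', := }.
Union: FIRST(Tail) = { 'then', := }.

{ 'then', := }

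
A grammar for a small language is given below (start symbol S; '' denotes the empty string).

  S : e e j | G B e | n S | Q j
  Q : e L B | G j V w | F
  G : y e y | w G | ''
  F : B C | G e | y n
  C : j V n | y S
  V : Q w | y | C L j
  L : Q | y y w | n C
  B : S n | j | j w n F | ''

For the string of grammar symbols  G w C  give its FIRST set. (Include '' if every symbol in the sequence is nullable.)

{ w, y }

Add FIRST(G)\{''} = { w, y }; G is nullable, continue.
w is a terminal; add {w} and stop.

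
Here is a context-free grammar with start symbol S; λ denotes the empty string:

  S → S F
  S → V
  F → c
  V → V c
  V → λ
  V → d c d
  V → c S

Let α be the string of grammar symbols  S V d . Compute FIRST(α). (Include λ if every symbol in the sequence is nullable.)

{ c, d }

Add FIRST(S)\{λ} = { c, d }; S is nullable, continue.
Add FIRST(V)\{λ} = { c, d }; V is nullable, continue.
d is a terminal; add {d} and stop.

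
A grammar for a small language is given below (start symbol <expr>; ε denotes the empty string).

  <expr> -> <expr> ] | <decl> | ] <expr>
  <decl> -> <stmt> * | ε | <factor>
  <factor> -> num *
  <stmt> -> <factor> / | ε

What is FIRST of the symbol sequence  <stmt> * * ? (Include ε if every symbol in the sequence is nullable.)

{ *, num }

Add FIRST(<stmt>)\{ε} = { num }; <stmt> is nullable, continue.
* is a terminal; add {*} and stop.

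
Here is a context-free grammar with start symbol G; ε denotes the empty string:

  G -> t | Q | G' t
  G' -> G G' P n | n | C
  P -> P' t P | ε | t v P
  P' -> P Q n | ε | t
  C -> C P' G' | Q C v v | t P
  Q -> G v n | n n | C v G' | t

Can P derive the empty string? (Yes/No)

P has an ε-production, so P ⇒ ε.

Yes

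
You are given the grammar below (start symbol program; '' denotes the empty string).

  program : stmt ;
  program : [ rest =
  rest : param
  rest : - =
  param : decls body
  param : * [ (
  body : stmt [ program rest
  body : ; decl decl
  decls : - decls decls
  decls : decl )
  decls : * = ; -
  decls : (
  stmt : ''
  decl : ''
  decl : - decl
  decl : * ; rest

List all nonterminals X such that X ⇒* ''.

Directly nullable (have an ''-production): stmt, decl.
No other nonterminal has a production whose RHS symbols are all nullable.

{ decl, stmt }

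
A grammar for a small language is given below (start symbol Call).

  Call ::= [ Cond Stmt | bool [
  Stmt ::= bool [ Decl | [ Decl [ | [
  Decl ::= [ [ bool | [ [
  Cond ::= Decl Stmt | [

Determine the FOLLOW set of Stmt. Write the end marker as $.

In Call ::= [ Cond Stmt: Stmt is at the end, add FOLLOW(Call) = { $ }.
In Cond ::= Decl Stmt: Stmt is at the end, add FOLLOW(Cond) = { [, bool }.
Union: FOLLOW(Stmt) = { $, [, bool }.

{ $, [, bool }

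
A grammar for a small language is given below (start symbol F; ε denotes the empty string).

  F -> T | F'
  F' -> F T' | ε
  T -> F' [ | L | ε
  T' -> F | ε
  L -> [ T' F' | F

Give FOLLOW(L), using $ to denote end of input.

In T -> L: L is at the end, add FOLLOW(T) = { $, [ }.
Union: FOLLOW(L) = { $, [ }.

{ $, [ }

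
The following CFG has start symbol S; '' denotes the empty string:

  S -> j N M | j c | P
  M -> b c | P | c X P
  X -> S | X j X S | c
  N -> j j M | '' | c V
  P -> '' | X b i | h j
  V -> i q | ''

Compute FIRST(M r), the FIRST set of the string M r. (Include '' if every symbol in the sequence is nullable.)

Add FIRST(M)\{''} = { b, c, h, j }; M is nullable, continue.
r is a terminal; add {r} and stop.

{ b, c, h, j, r }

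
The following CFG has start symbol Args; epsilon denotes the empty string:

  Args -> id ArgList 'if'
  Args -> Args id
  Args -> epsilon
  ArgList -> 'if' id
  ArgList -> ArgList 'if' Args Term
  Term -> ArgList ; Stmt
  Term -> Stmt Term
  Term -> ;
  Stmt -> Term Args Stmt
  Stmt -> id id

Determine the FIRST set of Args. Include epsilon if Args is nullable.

{ id, epsilon }

Args -> id ArgList 'if' contributes {id}.
From Args -> Args id: Args nullable, take FIRST(Args) ∪ {id} = { id }.
Args -> epsilon contributes epsilon.
Union: FIRST(Args) = { id, epsilon }.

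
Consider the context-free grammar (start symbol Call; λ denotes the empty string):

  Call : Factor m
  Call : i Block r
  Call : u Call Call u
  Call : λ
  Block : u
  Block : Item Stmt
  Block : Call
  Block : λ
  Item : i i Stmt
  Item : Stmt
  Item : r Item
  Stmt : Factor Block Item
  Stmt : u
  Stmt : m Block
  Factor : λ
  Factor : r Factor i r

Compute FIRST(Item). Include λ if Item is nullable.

Item : i i Stmt contributes {i}.
From Item : Stmt: add FIRST(Stmt) = { i, m, r, u }.
Item : r Item contributes {r}.
Union: FIRST(Item) = { i, m, r, u }.

{ i, m, r, u }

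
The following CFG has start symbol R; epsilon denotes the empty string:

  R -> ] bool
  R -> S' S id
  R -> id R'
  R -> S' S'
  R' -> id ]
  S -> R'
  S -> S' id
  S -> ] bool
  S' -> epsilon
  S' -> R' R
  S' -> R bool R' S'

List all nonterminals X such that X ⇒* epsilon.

{ R, S' }

Directly nullable (have an epsilon-production): S'.
R -> S' S' with every symbol nullable, so R is nullable.
No other nonterminal has a production whose RHS symbols are all nullable.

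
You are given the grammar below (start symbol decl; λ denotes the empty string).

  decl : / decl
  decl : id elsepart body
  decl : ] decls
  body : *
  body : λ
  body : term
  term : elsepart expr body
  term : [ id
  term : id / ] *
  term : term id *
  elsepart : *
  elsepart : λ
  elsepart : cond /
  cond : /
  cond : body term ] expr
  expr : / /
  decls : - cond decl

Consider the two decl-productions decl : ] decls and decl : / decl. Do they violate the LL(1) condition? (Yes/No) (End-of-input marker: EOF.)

FIRST(] decls) = { ] } and FIRST(/ decl) = { / }.
The FIRST sets are disjoint and neither alternative is nullable — no conflict.

No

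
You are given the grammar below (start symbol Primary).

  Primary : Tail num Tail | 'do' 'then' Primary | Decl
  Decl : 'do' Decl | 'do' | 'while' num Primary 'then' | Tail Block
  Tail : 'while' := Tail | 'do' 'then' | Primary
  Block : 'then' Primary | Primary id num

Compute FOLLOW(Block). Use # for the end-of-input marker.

In Decl : Tail Block: Block is at the end, add FOLLOW(Decl) = { #, 'do', 'then', 'while', id, num }.
Union: FOLLOW(Block) = { #, 'do', 'then', 'while', id, num }.

{ #, 'do', 'then', 'while', id, num }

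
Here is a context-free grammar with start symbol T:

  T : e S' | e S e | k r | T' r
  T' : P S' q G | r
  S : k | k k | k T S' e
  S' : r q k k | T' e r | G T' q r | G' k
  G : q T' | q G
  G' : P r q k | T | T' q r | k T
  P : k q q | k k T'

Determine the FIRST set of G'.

From G' : P r q k: add FIRST(P) = { k }.
From G' : T: add FIRST(T) = { e, k, r }.
From G' : T' q r: add FIRST(T') = { k, r }.
G' : k T contributes {k}.
Union: FIRST(G') = { e, k, r }.

{ e, k, r }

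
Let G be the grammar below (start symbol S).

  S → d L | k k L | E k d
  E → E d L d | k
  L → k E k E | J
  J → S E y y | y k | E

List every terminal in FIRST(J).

{ d, k, y }

From J → S E y y: add FIRST(S) = { d, k }.
J → y k contributes {y}.
From J → E: add FIRST(E) = { k }.
Union: FIRST(J) = { d, k, y }.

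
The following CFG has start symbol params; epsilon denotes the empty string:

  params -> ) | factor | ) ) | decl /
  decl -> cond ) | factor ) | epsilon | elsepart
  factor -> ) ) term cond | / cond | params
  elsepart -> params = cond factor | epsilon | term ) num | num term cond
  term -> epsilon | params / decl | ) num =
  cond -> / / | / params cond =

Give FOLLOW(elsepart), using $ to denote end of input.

In decl -> elsepart: elsepart is at the end, add FOLLOW(decl) = { ), / }.
Union: FOLLOW(elsepart) = { ), / }.

{ ), / }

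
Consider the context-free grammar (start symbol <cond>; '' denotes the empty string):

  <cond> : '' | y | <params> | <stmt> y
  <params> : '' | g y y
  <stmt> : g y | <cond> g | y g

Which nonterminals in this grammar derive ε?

{ <cond>, <params> }

Directly nullable (have an ''-production): <cond>, <params>.
No other nonterminal has a production whose RHS symbols are all nullable.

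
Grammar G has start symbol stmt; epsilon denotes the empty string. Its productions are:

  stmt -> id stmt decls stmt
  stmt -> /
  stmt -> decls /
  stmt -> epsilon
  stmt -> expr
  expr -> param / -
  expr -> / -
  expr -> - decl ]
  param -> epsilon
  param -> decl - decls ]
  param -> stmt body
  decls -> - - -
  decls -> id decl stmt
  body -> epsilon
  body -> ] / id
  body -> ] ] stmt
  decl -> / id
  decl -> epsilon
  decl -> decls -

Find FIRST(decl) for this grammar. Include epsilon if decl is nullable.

decl -> / id contributes {/}.
decl -> epsilon contributes epsilon.
From decl -> decls -: add FIRST(decls) = { -, id }.
Union: FIRST(decl) = { -, /, id, epsilon }.

{ -, /, id, epsilon }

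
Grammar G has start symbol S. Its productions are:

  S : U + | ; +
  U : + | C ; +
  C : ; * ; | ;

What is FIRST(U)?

U : + contributes {+}.
From U : C ; +: add FIRST(C) = { ; }.
Union: FIRST(U) = { +, ; }.

{ +, ; }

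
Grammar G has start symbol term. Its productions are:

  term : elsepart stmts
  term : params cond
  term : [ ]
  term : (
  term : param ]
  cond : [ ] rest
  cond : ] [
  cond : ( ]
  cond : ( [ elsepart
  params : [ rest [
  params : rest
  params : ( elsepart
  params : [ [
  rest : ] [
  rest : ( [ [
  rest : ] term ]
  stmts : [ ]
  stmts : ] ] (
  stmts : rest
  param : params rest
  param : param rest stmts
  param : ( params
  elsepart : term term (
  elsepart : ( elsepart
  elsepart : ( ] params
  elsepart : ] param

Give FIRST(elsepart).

From elsepart : term term (: add FIRST(term) = { (, [, ] }.
elsepart : ( elsepart contributes {(}.
elsepart : ( ] params contributes {(}.
elsepart : ] param contributes {]}.
Union: FIRST(elsepart) = { (, [, ] }.

{ (, [, ] }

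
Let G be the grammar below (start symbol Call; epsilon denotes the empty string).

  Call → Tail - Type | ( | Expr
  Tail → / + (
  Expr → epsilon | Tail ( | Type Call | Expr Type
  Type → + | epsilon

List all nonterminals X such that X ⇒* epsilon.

{ Call, Expr, Type }

Directly nullable (have an epsilon-production): Expr, Type.
Call → Expr with every symbol nullable, so Call is nullable.
No other nonterminal has a production whose RHS symbols are all nullable.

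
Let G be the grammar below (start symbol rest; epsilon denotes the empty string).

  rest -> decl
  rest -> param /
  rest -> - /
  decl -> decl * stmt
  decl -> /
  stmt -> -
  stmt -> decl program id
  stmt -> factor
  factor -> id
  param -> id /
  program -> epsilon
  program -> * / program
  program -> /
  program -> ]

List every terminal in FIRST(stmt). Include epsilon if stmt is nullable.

stmt -> - contributes {-}.
From stmt -> decl program id: add FIRST(decl) = { / }.
From stmt -> factor: add FIRST(factor) = { id }.
Union: FIRST(stmt) = { -, /, id }.

{ -, /, id }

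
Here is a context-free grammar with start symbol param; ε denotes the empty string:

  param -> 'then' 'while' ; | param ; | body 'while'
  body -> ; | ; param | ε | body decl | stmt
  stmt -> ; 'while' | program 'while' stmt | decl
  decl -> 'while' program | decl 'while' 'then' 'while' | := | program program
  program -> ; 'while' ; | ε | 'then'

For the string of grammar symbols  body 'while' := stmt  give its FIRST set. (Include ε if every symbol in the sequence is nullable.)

{ 'then', 'while', :=, ; }

Add FIRST(body)\{ε} = { 'then', 'while', :=, ; }; body is nullable, continue.
'while' is a terminal; add {'while'} and stop.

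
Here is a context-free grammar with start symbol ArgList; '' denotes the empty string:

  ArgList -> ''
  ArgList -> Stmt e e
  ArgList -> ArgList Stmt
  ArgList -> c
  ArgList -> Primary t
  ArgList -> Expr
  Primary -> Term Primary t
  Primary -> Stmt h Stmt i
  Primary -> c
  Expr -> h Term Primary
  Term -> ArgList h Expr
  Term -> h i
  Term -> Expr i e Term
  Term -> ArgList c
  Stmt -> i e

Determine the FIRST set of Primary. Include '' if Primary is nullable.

From Primary -> Term Primary t: add FIRST(Term) = { c, h, i }.
From Primary -> Stmt h Stmt i: add FIRST(Stmt) = { i }.
Primary -> c contributes {c}.
Union: FIRST(Primary) = { c, h, i }.

{ c, h, i }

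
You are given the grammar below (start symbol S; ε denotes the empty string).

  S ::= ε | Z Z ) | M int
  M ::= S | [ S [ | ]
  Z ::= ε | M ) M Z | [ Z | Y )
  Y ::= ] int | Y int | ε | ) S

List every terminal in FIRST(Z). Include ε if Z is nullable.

Z ::= ε contributes ε.
From Z ::= M ) M Z: M nullable, take FIRST(M) ∪ {)} = { ), [, ], int }.
Z ::= [ Z contributes {[}.
From Z ::= Y ): Y nullable, take FIRST(Y) ∪ {)} = { ), ], int }.
Union: FIRST(Z) = { ), [, ], int, ε }.

{ ), [, ], int, ε }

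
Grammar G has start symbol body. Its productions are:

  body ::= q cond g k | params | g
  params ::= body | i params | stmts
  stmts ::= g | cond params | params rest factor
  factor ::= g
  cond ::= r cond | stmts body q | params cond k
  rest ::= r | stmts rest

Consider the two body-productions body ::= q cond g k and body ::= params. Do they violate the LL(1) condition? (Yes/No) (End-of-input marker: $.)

FIRST(q cond g k) = { q } and FIRST(params) = { g, i, q, r }.
Both contain q, so the two alternatives are not disjoint — LL(1) conflict.

Yes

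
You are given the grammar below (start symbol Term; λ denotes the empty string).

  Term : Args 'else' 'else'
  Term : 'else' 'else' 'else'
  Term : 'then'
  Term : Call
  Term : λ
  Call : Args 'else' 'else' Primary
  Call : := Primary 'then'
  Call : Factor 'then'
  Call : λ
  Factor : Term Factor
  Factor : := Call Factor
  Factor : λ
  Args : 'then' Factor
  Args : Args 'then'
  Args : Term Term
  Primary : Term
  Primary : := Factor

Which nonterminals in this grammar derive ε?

{ Args, Call, Factor, Primary, Term }

Directly nullable (have an λ-production): Term, Call, Factor.
Args : Term Term with every symbol nullable, so Args is nullable.
Primary : Term with every symbol nullable, so Primary is nullable.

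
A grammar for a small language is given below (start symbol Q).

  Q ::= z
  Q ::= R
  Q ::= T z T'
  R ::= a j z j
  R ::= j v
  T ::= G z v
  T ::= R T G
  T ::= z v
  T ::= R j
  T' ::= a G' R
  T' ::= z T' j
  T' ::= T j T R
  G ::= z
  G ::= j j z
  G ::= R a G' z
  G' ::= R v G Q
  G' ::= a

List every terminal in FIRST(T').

{ a, j, z }

T' ::= a G' R contributes {a}.
T' ::= z T' j contributes {z}.
From T' ::= T j T R: add FIRST(T) = { a, j, z }.
Union: FIRST(T') = { a, j, z }.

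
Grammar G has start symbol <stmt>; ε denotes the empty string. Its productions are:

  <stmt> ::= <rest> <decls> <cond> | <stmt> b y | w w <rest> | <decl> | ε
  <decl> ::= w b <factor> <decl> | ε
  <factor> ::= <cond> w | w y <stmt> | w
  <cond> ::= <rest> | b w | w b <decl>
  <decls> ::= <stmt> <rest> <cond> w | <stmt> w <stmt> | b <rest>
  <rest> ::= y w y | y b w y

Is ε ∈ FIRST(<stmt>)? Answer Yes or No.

<stmt> has an ε-production, so <stmt> ⇒ ε.

Yes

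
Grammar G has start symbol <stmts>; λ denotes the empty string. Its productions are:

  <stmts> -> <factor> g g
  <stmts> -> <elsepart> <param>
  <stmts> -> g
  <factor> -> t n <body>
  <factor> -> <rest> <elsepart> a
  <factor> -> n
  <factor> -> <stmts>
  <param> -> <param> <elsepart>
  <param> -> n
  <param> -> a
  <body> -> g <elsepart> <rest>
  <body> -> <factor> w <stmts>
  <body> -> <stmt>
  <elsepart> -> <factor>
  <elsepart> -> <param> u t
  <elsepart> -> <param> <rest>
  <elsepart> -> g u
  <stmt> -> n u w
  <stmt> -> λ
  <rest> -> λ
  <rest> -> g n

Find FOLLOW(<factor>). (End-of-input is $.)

{ $, a, g, n, t, u, w }

In <stmts> -> <factor> g g: add FIRST(g g) = { g }.
In <body> -> <factor> w <stmts>: add FIRST(w <stmts>) = { w }.
In <elsepart> -> <factor>: <factor> is at the end, add FOLLOW(<elsepart>) = { $, a, g, n, t, u, w }.
Union: FOLLOW(<factor>) = { $, a, g, n, t, u, w }.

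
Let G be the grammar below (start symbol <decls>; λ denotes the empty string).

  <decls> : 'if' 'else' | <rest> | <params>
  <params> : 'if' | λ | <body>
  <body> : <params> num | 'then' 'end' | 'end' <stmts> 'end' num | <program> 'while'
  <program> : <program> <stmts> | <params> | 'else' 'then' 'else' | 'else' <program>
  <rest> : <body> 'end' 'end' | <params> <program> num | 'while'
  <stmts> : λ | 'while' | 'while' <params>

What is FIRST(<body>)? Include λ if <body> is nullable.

{ 'else', 'end', 'if', 'then', 'while', num }

From <body> : <params> num: <params> nullable, take FIRST(<params>) ∪ {num} = { 'else', 'end', 'if', 'then', 'while', num }.
<body> : 'then' 'end' contributes {'then'}.
<body> : 'end' <stmts> 'end' num contributes {'end'}.
From <body> : <program> 'while': <program> nullable, take FIRST(<program>) ∪ {'while'} = { 'else', 'end', 'if', 'then', 'while', num }.
Union: FIRST(<body>) = { 'else', 'end', 'if', 'then', 'while', num }.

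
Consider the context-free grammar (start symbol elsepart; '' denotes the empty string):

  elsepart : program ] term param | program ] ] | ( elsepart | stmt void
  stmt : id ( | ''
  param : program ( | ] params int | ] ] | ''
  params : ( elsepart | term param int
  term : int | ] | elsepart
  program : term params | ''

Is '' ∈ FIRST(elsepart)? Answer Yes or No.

Nullable nonterminals: param, program, stmt.
No production of elsepart has an RHS whose symbols are all nullable, so elsepart is not nullable.

No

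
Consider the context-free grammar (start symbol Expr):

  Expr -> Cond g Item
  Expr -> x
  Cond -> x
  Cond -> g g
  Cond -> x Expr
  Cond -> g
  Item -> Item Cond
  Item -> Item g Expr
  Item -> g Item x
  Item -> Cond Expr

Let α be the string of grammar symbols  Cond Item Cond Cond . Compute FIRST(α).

Add FIRST(Cond) = { g, x }; Cond is not nullable, stop.

{ g, x }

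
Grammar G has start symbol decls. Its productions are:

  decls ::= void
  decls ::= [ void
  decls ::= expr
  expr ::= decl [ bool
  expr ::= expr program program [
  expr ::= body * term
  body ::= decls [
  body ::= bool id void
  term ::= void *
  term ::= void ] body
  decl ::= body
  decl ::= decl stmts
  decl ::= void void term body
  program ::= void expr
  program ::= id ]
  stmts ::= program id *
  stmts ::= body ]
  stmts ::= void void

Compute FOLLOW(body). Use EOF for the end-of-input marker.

{ EOF, *, [, ], bool, id, void }

In expr ::= body * term: add FIRST(* term) = { * }.
In term ::= void ] body: body is at the end, add FOLLOW(term) = { EOF, [, bool, id, void }.
In decl ::= body: body is at the end, add FOLLOW(decl) = { [, bool, id, void }.
In decl ::= void void term body: body is at the end, add FOLLOW(decl) = { [, bool, id, void }.
In stmts ::= body ]: add FIRST(]) = { ] }.
Union: FOLLOW(body) = { EOF, *, [, ], bool, id, void }.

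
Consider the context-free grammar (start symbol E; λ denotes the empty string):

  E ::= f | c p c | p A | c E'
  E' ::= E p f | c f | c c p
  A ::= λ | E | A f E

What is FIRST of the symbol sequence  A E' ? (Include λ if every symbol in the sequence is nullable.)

{ c, f, p }

Add FIRST(A)\{λ} = { c, f, p }; A is nullable, continue.
Add FIRST(E') = { c, f, p }; E' is not nullable, stop.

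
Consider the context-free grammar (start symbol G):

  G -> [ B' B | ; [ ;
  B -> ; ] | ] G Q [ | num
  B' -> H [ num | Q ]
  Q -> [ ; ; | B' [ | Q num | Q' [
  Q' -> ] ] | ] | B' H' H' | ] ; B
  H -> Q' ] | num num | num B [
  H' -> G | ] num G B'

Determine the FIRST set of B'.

{ [, ], num }

From B' -> H [ num: add FIRST(H) = { [, ], num }.
From B' -> Q ]: add FIRST(Q) = { [, ], num }.
Union: FIRST(B') = { [, ], num }.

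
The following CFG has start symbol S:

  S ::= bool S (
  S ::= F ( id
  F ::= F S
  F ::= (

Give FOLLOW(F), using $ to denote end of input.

In S ::= F ( id: add FIRST(( id) = { ( }.
In F ::= F S: add FIRST(S) = { (, bool }.
Union: FOLLOW(F) = { (, bool }.

{ (, bool }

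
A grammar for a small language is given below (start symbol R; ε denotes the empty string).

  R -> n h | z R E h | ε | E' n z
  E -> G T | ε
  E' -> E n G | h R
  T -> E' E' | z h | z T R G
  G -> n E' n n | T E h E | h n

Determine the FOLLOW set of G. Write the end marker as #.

In E -> G T: add FIRST(T) = { h, n, z }.
In E' -> E n G: G is at the end, add FOLLOW(E') = { h, n, z }.
In T -> z T R G: G is at the end, add FOLLOW(T) = { h, n, z }.
Union: FOLLOW(G) = { h, n, z }.

{ h, n, z }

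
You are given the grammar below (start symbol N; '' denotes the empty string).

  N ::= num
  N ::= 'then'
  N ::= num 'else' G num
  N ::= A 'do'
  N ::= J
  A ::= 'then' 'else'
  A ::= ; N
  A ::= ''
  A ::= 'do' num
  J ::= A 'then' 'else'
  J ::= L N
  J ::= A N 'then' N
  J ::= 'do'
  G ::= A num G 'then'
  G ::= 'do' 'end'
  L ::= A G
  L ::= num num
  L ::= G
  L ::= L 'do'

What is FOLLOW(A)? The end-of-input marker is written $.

In N ::= A 'do': add FIRST('do') = { 'do' }.
In J ::= A 'then' 'else': add FIRST('then' 'else') = { 'then' }.
In J ::= A N 'then' N: add FIRST(N 'then' N) = { 'do', 'then', ;, num }.
In G ::= A num G 'then': add FIRST(num G 'then') = { num }.
In L ::= A G: add FIRST(G) = { 'do', 'then', ;, num }.
Union: FOLLOW(A) = { 'do', 'then', ;, num }.

{ 'do', 'then', ;, num }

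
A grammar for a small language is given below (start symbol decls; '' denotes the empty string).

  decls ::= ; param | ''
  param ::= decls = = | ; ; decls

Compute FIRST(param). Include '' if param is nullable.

From param ::= decls = =: decls nullable, take FIRST(decls) ∪ {=} = { ;, = }.
param ::= ; ; decls contributes {;}.
Union: FIRST(param) = { ;, = }.

{ ;, = }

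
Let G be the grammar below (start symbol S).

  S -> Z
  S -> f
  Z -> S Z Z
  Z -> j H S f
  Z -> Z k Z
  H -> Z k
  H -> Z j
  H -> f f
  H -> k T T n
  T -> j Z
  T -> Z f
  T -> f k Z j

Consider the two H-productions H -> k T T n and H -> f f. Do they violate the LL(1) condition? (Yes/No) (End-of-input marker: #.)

No

FIRST(k T T n) = { k } and FIRST(f f) = { f }.
The FIRST sets are disjoint and neither alternative is nullable — no conflict.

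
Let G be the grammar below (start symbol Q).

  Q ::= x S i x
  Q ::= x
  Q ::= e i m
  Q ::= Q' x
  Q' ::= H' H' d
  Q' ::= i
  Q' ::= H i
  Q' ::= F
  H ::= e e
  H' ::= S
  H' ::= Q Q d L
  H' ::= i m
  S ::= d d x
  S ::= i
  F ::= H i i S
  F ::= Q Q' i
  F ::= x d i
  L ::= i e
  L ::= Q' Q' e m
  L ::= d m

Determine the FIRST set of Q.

Q ::= x S i x contributes {x}.
Q ::= x contributes {x}.
Q ::= e i m contributes {e}.
From Q ::= Q' x: add FIRST(Q') = { d, e, i, x }.
Union: FIRST(Q) = { d, e, i, x }.

{ d, e, i, x }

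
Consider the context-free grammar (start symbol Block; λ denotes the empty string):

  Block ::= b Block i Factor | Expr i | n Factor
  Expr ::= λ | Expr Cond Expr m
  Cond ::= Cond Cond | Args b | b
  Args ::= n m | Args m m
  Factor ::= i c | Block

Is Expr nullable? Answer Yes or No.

Expr has an λ-production, so Expr ⇒ λ.

Yes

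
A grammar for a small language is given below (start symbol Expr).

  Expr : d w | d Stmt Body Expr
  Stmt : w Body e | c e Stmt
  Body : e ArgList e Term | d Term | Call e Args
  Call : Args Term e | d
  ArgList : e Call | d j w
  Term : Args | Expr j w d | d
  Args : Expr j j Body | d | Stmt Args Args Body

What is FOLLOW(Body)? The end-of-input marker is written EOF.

{ c, d, e, w }

In Expr : d Stmt Body Expr: add FIRST(Expr) = { d }.
In Stmt : w Body e: add FIRST(e) = { e }.
In Args : Expr j j Body: Body is at the end, add FOLLOW(Args) = { c, d, e, w }.
In Args : Stmt Args Args Body: Body is at the end, add FOLLOW(Args) = { c, d, e, w }.
Union: FOLLOW(Body) = { c, d, e, w }.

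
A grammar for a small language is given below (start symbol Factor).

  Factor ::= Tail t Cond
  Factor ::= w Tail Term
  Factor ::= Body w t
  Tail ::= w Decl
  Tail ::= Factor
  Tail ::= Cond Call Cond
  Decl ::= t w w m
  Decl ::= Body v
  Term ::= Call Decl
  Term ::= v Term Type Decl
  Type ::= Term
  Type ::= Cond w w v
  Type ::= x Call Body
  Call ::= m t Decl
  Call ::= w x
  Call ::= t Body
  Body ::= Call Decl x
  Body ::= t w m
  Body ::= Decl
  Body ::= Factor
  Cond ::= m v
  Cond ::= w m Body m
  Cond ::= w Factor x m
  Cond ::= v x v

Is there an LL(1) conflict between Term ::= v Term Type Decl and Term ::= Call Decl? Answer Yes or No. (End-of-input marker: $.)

FIRST(v Term Type Decl) = { v } and FIRST(Call Decl) = { m, t, w }.
The FIRST sets are disjoint and neither alternative is nullable — no conflict.

No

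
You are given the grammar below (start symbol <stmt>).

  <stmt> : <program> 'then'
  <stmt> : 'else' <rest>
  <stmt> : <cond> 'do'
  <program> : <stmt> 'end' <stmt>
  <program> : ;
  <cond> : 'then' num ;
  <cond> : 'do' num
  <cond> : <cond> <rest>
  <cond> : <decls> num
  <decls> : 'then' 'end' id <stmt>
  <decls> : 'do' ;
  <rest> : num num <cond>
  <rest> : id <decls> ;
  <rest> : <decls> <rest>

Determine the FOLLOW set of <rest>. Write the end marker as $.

In <stmt> : 'else' <rest>: <rest> is at the end, add FOLLOW(<stmt>) = { $, 'do', 'end', 'then', ;, id, num }.
In <cond> : <cond> <rest>: <rest> is at the end, add FOLLOW(<cond>) = { $, 'do', 'end', 'then', ;, id, num }.
In <rest> : <decls> <rest>: <rest> is at the end, add FOLLOW(<rest>) = { $, 'do', 'end', 'then', ;, id, num }.
Union: FOLLOW(<rest>) = { $, 'do', 'end', 'then', ;, id, num }.

{ $, 'do', 'end', 'then', ;, id, num }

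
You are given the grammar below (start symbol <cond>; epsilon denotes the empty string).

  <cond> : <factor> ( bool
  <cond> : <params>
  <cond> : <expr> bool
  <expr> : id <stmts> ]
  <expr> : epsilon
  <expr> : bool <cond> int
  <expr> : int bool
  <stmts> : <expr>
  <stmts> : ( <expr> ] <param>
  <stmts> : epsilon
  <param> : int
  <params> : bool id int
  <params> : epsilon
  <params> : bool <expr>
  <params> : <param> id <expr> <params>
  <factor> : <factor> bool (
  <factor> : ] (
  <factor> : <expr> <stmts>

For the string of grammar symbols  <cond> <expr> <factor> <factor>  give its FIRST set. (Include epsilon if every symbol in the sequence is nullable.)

Add FIRST(<cond>)\{epsilon} = { (, ], bool, id, int }; <cond> is nullable, continue.
Add FIRST(<expr>)\{epsilon} = { bool, id, int }; <expr> is nullable, continue.
Add FIRST(<factor>)\{epsilon} = { (, ], bool, id, int }; <factor> is nullable, continue.
Add FIRST(<factor>)\{epsilon} = { (, ], bool, id, int }; <factor> is nullable, continue.
Every symbol is nullable, so include epsilon.

{ (, ], bool, id, int, epsilon }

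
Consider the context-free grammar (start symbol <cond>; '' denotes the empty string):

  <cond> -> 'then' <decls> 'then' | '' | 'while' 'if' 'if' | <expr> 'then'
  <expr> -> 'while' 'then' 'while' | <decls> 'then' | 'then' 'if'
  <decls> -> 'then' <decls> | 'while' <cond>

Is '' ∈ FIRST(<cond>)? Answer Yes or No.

<cond> has an ''-production, so <cond> ⇒ ''.

Yes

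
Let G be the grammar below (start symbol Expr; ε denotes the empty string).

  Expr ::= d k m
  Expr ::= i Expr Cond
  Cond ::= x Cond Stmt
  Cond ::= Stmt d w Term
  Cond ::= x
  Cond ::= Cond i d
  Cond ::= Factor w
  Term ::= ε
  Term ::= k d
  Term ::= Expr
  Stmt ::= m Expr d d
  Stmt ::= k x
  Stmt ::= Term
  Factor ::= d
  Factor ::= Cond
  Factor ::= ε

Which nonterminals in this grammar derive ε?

{ Factor, Stmt, Term }

Directly nullable (have an ε-production): Term, Factor.
Stmt ::= Term with every symbol nullable, so Stmt is nullable.
No other nonterminal has a production whose RHS symbols are all nullable.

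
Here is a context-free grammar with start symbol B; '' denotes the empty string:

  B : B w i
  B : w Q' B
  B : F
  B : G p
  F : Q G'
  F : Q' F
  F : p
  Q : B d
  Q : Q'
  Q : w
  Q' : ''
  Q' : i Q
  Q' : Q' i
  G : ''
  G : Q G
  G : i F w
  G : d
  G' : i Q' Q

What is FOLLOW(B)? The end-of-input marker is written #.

{ #, d, w }

B is the start symbol, so # ∈ FOLLOW(B).
In B : B w i: add FIRST(w i) = { w }.
In B : w Q' B: B is at the end, add FOLLOW(B) = { #, d, w }.
In Q : B d: add FIRST(d) = { d }.
Union: FOLLOW(B) = { #, d, w }.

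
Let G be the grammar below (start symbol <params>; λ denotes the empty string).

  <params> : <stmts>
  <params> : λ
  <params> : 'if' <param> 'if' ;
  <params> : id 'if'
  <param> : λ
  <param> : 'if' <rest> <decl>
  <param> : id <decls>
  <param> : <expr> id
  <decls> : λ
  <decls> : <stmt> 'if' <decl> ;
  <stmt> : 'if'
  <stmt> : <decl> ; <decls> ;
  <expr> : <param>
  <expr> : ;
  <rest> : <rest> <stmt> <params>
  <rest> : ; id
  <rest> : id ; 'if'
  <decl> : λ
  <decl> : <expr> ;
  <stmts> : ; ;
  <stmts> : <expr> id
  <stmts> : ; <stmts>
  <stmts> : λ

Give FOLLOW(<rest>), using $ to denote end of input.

In <param> : 'if' <rest> <decl>: add FIRST(<decl>)\{λ} = { 'if', ;, id }.
  Since <decl> is nullable, also add FOLLOW(<param>) = { 'if', ;, id }.
In <rest> : <rest> <stmt> <params>: add FIRST(<stmt> <params>) = { 'if', ;, id }.
Union: FOLLOW(<rest>) = { 'if', ;, id }.

{ 'if', ;, id }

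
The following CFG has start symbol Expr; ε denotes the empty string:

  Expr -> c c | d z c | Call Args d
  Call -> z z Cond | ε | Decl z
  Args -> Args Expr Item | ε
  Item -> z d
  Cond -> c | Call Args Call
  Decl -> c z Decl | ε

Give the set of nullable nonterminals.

{ Args, Call, Cond, Decl }

Directly nullable (have an ε-production): Call, Args, Decl.
Cond -> Call Args Call with every symbol nullable, so Cond is nullable.
No other nonterminal has a production whose RHS symbols are all nullable.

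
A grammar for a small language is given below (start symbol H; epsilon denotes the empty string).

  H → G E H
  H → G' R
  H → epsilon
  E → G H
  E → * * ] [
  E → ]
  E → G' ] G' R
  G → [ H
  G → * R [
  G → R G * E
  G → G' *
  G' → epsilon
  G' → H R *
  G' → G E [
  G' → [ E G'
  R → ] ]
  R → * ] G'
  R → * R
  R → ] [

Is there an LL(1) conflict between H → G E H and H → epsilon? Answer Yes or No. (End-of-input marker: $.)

FIRST(G E H) = { *, [, ] } and FIRST(epsilon) = { epsilon }.
The second alternative is nullable and FOLLOW(H) = { $, *, [, ] } shares * with FIRST of the first — conflict.

Yes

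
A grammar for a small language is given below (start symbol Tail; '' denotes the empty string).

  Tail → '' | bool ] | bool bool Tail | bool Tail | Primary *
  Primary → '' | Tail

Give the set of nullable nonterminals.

Directly nullable (have an ''-production): Tail, Primary.

{ Primary, Tail }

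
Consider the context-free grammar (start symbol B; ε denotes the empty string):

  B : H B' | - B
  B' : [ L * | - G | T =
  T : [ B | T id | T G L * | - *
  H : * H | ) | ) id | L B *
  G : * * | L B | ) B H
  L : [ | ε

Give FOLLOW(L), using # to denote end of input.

In B' : [ L *: add FIRST(*) = { * }.
In T : T G L *: add FIRST(*) = { * }.
In H : L B *: add FIRST(B *) = { ), *, -, [ }.
In G : L B: add FIRST(B) = { ), *, -, [ }.
Union: FOLLOW(L) = { ), *, -, [ }.

{ ), *, -, [ }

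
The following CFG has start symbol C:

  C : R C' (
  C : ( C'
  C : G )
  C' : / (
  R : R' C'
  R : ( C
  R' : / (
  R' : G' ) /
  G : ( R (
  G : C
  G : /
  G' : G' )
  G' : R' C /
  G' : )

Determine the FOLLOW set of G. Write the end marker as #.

In C : G ): add FIRST()) = { ) }.
Union: FOLLOW(G) = { ) }.

{ ) }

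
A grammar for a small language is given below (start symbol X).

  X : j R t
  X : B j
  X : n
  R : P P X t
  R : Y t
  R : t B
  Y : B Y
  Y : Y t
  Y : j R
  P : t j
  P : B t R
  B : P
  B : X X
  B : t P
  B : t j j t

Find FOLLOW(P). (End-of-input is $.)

{ j, n, t }

In R : P P X t: add FIRST(P X t) = { j, n, t }.
In R : P P X t: add FIRST(X t) = { j, n, t }.
In B : P: P is at the end, add FOLLOW(B) = { j, n, t }.
In B : t P: P is at the end, add FOLLOW(B) = { j, n, t }.
Union: FOLLOW(P) = { j, n, t }.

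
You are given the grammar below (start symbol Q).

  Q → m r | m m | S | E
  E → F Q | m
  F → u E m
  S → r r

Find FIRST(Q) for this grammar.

Q → m r contributes {m}.
Q → m m contributes {m}.
From Q → S: add FIRST(S) = { r }.
From Q → E: add FIRST(E) = { m, u }.
Union: FIRST(Q) = { m, r, u }.

{ m, r, u }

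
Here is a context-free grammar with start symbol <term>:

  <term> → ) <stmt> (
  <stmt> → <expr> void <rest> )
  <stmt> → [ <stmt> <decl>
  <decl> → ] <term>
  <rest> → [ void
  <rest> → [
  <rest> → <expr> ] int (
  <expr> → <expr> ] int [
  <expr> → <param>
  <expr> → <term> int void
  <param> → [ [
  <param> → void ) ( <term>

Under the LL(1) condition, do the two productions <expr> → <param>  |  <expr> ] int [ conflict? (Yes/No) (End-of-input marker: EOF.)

Yes

FIRST(<param>) = { [, void } and FIRST(<expr> ] int [) = { ), [, void }.
Both contain [, so the two alternatives are not disjoint — LL(1) conflict.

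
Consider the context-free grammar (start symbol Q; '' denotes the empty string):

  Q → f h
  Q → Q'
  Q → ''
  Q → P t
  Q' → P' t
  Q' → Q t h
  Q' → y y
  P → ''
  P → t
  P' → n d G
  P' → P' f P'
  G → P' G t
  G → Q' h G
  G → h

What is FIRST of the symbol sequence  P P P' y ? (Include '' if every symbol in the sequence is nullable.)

Add FIRST(P)\{''} = { t }; P is nullable, continue.
Add FIRST(P)\{''} = { t }; P is nullable, continue.
Add FIRST(P') = { n }; P' is not nullable, stop.

{ n, t }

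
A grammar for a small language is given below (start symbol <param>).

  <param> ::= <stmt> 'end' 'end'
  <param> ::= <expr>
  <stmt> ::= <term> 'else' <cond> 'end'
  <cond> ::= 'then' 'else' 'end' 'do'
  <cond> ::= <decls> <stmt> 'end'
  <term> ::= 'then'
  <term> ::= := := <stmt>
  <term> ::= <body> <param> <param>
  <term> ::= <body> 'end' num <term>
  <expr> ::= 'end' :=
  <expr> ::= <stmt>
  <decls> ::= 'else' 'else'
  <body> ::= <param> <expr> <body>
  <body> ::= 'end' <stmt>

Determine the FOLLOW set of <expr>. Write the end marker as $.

{ $, 'else', 'end', 'then', := }

In <param> ::= <expr>: <expr> is at the end, add FOLLOW(<param>) = { $, 'else', 'end', 'then', := }.
In <body> ::= <param> <expr> <body>: add FIRST(<body>) = { 'end', 'then', := }.
Union: FOLLOW(<expr>) = { $, 'else', 'end', 'then', := }.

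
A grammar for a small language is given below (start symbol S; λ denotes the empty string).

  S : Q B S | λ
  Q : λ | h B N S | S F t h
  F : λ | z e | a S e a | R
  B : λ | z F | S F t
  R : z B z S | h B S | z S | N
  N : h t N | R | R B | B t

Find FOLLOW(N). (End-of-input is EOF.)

In Q : h B N S: add FIRST(S)\{λ} = { a, h, t, z }.
  Since S is nullable, also add FOLLOW(Q) = { EOF, a, e, h, t, z }.
In R : N: N is at the end, add FOLLOW(R) = { EOF, a, e, h, t, z }.
In N : h t N: N is at the end, add FOLLOW(N) = { EOF, a, e, h, t, z }.
Union: FOLLOW(N) = { EOF, a, e, h, t, z }.

{ EOF, a, e, h, t, z }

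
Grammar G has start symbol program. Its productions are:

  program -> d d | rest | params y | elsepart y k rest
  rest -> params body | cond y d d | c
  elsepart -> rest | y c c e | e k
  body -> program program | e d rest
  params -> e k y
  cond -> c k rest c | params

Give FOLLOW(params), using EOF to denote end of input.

In program -> params y: add FIRST(y) = { y }.
In rest -> params body: add FIRST(body) = { c, d, e, y }.
In cond -> params: params is at the end, add FOLLOW(cond) = { y }.
Union: FOLLOW(params) = { c, d, e, y }.

{ c, d, e, y }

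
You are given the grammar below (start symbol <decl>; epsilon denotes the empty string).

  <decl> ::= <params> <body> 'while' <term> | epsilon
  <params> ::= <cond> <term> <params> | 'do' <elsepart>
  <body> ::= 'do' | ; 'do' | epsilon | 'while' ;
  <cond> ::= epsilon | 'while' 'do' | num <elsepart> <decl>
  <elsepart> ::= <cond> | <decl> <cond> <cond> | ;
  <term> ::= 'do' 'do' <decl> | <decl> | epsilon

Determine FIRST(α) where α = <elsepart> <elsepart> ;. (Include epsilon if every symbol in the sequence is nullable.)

{ 'do', 'while', ;, num }

Add FIRST(<elsepart>)\{epsilon} = { 'do', 'while', ;, num }; <elsepart> is nullable, continue.
Add FIRST(<elsepart>)\{epsilon} = { 'do', 'while', ;, num }; <elsepart> is nullable, continue.
; is a terminal; add {;} and stop.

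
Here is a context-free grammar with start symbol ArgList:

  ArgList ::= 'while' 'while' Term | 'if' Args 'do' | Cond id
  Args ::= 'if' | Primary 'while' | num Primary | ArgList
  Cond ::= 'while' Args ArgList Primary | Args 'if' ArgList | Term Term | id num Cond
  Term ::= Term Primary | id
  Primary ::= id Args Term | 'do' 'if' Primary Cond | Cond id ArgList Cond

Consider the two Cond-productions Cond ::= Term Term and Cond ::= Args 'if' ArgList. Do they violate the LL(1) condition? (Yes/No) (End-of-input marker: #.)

Yes

FIRST(Term Term) = { id } and FIRST(Args 'if' ArgList) = { 'do', 'if', 'while', id, num }.
Both contain id, so the two alternatives are not disjoint — LL(1) conflict.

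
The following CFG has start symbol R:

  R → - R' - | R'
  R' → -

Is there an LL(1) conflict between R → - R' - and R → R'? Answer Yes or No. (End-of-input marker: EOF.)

FIRST(- R' -) = { - } and FIRST(R') = { - }.
Both contain -, so the two alternatives are not disjoint — LL(1) conflict.

Yes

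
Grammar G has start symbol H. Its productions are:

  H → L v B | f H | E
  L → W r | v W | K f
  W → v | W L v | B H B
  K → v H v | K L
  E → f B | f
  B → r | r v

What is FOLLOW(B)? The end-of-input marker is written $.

{ $, f, r, v }

In H → L v B: B is at the end, add FOLLOW(H) = { $, r, v }.
In W → B H B: add FIRST(H B) = { f, r, v }.
In W → B H B: B is at the end, add FOLLOW(W) = { f, r, v }.
In E → f B: B is at the end, add FOLLOW(E) = { $, r, v }.
Union: FOLLOW(B) = { $, f, r, v }.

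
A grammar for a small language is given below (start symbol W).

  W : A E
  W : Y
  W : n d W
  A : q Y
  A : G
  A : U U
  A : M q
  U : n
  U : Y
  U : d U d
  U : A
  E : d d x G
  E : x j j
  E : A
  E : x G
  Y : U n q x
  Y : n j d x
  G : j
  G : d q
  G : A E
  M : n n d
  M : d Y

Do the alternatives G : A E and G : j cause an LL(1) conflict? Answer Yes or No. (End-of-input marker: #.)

FIRST(A E) = { d, j, n, q } and FIRST(j) = { j }.
Both contain j, so the two alternatives are not disjoint — LL(1) conflict.

Yes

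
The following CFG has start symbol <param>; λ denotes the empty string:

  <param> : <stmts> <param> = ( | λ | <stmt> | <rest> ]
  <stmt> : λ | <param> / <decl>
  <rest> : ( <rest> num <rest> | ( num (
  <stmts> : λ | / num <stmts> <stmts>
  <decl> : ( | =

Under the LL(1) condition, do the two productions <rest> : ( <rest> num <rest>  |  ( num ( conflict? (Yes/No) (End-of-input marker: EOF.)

Yes

FIRST(( <rest> num <rest>) = { ( } and FIRST(( num () = { ( }.
Both contain (, so the two alternatives are not disjoint — LL(1) conflict.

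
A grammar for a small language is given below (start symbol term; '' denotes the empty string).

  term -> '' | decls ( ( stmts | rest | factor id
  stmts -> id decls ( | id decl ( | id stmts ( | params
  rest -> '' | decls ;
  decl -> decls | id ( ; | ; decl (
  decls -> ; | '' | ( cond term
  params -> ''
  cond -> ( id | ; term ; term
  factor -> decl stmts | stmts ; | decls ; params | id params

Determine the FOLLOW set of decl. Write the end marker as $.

{ (, id }

In stmts -> id decl (: add FIRST(() = { ( }.
In decl -> ; decl (: add FIRST(() = { ( }.
In factor -> decl stmts: add FIRST(stmts)\{''} = { id }.
  Since stmts is nullable, also add FOLLOW(factor) = { id }.
Union: FOLLOW(decl) = { (, id }.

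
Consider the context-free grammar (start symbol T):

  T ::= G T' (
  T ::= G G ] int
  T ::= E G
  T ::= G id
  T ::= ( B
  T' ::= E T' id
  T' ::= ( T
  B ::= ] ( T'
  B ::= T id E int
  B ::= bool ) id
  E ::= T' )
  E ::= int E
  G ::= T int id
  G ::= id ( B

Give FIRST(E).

{ (, int }

From E ::= T' ): add FIRST(T') = { (, int }.
E ::= int E contributes {int}.
Union: FIRST(E) = { (, int }.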